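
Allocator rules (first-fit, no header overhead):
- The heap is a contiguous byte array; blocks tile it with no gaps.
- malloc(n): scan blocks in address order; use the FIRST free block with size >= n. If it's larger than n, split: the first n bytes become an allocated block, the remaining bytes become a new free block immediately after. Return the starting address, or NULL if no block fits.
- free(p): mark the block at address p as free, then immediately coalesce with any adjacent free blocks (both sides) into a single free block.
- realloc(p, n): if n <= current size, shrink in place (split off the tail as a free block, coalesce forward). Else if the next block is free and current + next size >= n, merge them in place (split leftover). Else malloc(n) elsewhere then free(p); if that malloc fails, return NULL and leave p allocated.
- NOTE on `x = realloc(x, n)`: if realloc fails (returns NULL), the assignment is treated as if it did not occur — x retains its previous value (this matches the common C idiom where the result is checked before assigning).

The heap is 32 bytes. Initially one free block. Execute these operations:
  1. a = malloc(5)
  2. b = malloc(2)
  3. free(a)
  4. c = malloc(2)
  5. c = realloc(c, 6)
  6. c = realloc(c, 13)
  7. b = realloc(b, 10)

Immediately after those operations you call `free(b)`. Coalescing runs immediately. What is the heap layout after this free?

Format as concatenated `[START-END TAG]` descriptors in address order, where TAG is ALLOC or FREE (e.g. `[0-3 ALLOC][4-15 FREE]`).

Op 1: a = malloc(5) -> a = 0; heap: [0-4 ALLOC][5-31 FREE]
Op 2: b = malloc(2) -> b = 5; heap: [0-4 ALLOC][5-6 ALLOC][7-31 FREE]
Op 3: free(a) -> (freed a); heap: [0-4 FREE][5-6 ALLOC][7-31 FREE]
Op 4: c = malloc(2) -> c = 0; heap: [0-1 ALLOC][2-4 FREE][5-6 ALLOC][7-31 FREE]
Op 5: c = realloc(c, 6) -> c = 7; heap: [0-4 FREE][5-6 ALLOC][7-12 ALLOC][13-31 FREE]
Op 6: c = realloc(c, 13) -> c = 7; heap: [0-4 FREE][5-6 ALLOC][7-19 ALLOC][20-31 FREE]
Op 7: b = realloc(b, 10) -> b = 20; heap: [0-6 FREE][7-19 ALLOC][20-29 ALLOC][30-31 FREE]
free(b): b = 20 -> block [20-29 ALLOC]; mark free, coalesce with adjacent free neighbors -> [0-6 FREE][7-19 ALLOC][20-31 FREE]

Answer: [0-6 FREE][7-19 ALLOC][20-31 FREE]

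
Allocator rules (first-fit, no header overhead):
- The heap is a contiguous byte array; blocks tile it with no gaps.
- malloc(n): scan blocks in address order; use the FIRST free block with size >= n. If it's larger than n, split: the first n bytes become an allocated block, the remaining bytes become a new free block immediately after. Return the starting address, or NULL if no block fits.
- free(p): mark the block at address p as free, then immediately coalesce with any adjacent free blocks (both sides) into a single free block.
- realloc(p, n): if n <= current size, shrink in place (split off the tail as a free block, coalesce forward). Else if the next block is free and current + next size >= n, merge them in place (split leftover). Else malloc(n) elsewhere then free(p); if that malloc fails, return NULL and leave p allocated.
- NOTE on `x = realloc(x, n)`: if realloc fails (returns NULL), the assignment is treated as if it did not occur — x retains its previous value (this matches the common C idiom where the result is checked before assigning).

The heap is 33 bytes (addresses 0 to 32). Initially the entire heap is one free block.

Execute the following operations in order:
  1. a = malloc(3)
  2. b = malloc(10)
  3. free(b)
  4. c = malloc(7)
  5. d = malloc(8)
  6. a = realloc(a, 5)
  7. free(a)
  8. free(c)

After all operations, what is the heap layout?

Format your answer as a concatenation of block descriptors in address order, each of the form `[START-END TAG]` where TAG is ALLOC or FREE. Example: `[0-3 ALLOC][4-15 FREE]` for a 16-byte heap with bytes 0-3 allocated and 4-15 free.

Op 1: a = malloc(3) -> a = 0; heap: [0-2 ALLOC][3-32 FREE]
Op 2: b = malloc(10) -> b = 3; heap: [0-2 ALLOC][3-12 ALLOC][13-32 FREE]
Op 3: free(b) -> (freed b); heap: [0-2 ALLOC][3-32 FREE]
Op 4: c = malloc(7) -> c = 3; heap: [0-2 ALLOC][3-9 ALLOC][10-32 FREE]
Op 5: d = malloc(8) -> d = 10; heap: [0-2 ALLOC][3-9 ALLOC][10-17 ALLOC][18-32 FREE]
Op 6: a = realloc(a, 5) -> a = 18; heap: [0-2 FREE][3-9 ALLOC][10-17 ALLOC][18-22 ALLOC][23-32 FREE]
Op 7: free(a) -> (freed a); heap: [0-2 FREE][3-9 ALLOC][10-17 ALLOC][18-32 FREE]
Op 8: free(c) -> (freed c); heap: [0-9 FREE][10-17 ALLOC][18-32 FREE]

Answer: [0-9 FREE][10-17 ALLOC][18-32 FREE]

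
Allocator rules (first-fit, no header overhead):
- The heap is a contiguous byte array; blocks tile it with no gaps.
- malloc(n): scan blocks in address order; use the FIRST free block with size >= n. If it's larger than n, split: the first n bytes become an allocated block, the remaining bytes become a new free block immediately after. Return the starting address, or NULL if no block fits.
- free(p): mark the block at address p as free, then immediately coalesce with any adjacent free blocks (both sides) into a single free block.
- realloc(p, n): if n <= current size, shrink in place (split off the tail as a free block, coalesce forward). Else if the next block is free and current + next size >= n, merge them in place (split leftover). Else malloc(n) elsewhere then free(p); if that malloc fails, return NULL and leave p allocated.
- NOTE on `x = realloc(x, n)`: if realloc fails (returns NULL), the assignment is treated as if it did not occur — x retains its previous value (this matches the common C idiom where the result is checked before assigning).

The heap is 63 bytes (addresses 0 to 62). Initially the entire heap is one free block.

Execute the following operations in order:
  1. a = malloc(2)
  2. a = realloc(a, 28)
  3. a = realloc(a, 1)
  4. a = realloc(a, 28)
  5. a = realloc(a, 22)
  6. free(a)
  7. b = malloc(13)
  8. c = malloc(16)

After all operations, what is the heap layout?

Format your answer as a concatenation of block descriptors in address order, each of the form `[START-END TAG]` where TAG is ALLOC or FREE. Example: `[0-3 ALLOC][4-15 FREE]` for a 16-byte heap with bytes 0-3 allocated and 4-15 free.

Answer: [0-12 ALLOC][13-28 ALLOC][29-62 FREE]

Derivation:
Op 1: a = malloc(2) -> a = 0; heap: [0-1 ALLOC][2-62 FREE]
Op 2: a = realloc(a, 28) -> a = 0; heap: [0-27 ALLOC][28-62 FREE]
Op 3: a = realloc(a, 1) -> a = 0; heap: [0-0 ALLOC][1-62 FREE]
Op 4: a = realloc(a, 28) -> a = 0; heap: [0-27 ALLOC][28-62 FREE]
Op 5: a = realloc(a, 22) -> a = 0; heap: [0-21 ALLOC][22-62 FREE]
Op 6: free(a) -> (freed a); heap: [0-62 FREE]
Op 7: b = malloc(13) -> b = 0; heap: [0-12 ALLOC][13-62 FREE]
Op 8: c = malloc(16) -> c = 13; heap: [0-12 ALLOC][13-28 ALLOC][29-62 FREE]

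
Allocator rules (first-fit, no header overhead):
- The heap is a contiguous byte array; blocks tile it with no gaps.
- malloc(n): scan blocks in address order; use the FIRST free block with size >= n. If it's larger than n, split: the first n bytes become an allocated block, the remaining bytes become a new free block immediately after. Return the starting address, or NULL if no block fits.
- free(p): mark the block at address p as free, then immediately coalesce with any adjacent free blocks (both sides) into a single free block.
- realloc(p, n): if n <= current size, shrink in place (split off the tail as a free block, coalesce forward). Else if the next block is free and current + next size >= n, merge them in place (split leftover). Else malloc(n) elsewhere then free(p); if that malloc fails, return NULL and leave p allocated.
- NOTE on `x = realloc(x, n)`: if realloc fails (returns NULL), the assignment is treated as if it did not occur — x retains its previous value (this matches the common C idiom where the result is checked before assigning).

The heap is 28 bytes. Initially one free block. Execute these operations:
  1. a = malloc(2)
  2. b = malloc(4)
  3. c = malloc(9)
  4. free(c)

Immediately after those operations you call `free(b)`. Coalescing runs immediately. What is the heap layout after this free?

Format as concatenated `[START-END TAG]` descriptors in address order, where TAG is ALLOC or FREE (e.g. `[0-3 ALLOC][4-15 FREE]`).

Op 1: a = malloc(2) -> a = 0; heap: [0-1 ALLOC][2-27 FREE]
Op 2: b = malloc(4) -> b = 2; heap: [0-1 ALLOC][2-5 ALLOC][6-27 FREE]
Op 3: c = malloc(9) -> c = 6; heap: [0-1 ALLOC][2-5 ALLOC][6-14 ALLOC][15-27 FREE]
Op 4: free(c) -> (freed c); heap: [0-1 ALLOC][2-5 ALLOC][6-27 FREE]
free(b): b = 2 -> block [2-5 ALLOC]; mark free, coalesce with adjacent free neighbors -> [0-1 ALLOC][2-27 FREE]

Answer: [0-1 ALLOC][2-27 FREE]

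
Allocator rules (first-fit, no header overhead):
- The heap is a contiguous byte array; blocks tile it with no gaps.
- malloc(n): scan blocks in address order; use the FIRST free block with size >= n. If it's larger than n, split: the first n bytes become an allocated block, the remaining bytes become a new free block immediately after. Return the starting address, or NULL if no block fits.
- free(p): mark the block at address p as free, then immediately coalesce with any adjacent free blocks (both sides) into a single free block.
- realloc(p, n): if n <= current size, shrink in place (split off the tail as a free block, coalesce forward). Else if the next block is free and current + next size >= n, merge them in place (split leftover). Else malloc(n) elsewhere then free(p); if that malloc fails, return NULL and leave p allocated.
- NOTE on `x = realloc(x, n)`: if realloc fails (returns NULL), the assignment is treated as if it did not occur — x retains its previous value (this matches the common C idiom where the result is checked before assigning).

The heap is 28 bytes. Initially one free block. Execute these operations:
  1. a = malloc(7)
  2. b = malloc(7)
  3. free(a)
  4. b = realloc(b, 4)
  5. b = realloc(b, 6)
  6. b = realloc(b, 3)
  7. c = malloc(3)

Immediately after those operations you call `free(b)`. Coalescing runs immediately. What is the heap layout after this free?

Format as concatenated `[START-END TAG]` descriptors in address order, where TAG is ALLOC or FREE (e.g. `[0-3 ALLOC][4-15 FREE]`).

Answer: [0-2 ALLOC][3-27 FREE]

Derivation:
Op 1: a = malloc(7) -> a = 0; heap: [0-6 ALLOC][7-27 FREE]
Op 2: b = malloc(7) -> b = 7; heap: [0-6 ALLOC][7-13 ALLOC][14-27 FREE]
Op 3: free(a) -> (freed a); heap: [0-6 FREE][7-13 ALLOC][14-27 FREE]
Op 4: b = realloc(b, 4) -> b = 7; heap: [0-6 FREE][7-10 ALLOC][11-27 FREE]
Op 5: b = realloc(b, 6) -> b = 7; heap: [0-6 FREE][7-12 ALLOC][13-27 FREE]
Op 6: b = realloc(b, 3) -> b = 7; heap: [0-6 FREE][7-9 ALLOC][10-27 FREE]
Op 7: c = malloc(3) -> c = 0; heap: [0-2 ALLOC][3-6 FREE][7-9 ALLOC][10-27 FREE]
free(b): b = 7 -> block [7-9 ALLOC]; mark free, coalesce with adjacent free neighbors -> [0-2 ALLOC][3-27 FREE]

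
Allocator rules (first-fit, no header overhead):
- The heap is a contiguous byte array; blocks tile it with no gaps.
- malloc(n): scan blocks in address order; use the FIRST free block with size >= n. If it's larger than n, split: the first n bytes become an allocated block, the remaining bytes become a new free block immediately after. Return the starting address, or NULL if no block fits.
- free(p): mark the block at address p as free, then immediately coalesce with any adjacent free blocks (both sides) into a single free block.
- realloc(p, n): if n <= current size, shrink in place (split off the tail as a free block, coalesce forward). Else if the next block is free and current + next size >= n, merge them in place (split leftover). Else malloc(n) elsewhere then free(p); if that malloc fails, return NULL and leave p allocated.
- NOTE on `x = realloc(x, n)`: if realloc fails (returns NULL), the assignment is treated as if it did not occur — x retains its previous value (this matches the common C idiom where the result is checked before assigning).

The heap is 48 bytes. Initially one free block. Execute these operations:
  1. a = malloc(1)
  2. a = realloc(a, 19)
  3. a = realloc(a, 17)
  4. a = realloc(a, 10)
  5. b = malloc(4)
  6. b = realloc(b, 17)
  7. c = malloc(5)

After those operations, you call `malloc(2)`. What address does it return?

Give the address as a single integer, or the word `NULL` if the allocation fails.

Answer: 32

Derivation:
Op 1: a = malloc(1) -> a = 0; heap: [0-0 ALLOC][1-47 FREE]
Op 2: a = realloc(a, 19) -> a = 0; heap: [0-18 ALLOC][19-47 FREE]
Op 3: a = realloc(a, 17) -> a = 0; heap: [0-16 ALLOC][17-47 FREE]
Op 4: a = realloc(a, 10) -> a = 0; heap: [0-9 ALLOC][10-47 FREE]
Op 5: b = malloc(4) -> b = 10; heap: [0-9 ALLOC][10-13 ALLOC][14-47 FREE]
Op 6: b = realloc(b, 17) -> b = 10; heap: [0-9 ALLOC][10-26 ALLOC][27-47 FREE]
Op 7: c = malloc(5) -> c = 27; heap: [0-9 ALLOC][10-26 ALLOC][27-31 ALLOC][32-47 FREE]
malloc(2): first-fit scan over [0-9 ALLOC][10-26 ALLOC][27-31 ALLOC][32-47 FREE] -> 32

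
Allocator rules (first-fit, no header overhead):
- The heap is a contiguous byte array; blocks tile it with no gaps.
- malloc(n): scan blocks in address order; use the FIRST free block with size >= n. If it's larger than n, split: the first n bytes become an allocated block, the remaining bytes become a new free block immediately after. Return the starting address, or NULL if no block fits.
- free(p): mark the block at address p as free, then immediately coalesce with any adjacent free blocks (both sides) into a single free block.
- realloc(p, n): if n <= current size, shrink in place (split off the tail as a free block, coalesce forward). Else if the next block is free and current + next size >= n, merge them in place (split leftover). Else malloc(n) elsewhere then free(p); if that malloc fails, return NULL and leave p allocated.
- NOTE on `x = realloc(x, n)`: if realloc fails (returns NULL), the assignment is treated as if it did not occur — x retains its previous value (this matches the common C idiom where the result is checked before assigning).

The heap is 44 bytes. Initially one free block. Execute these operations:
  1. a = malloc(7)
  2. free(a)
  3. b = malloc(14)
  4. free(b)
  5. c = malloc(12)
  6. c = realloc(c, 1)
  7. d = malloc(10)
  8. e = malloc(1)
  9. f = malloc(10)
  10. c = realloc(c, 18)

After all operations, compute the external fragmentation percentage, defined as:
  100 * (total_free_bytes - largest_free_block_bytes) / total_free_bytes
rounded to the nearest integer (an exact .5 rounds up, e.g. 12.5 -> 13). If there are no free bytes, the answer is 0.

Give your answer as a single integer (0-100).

Op 1: a = malloc(7) -> a = 0; heap: [0-6 ALLOC][7-43 FREE]
Op 2: free(a) -> (freed a); heap: [0-43 FREE]
Op 3: b = malloc(14) -> b = 0; heap: [0-13 ALLOC][14-43 FREE]
Op 4: free(b) -> (freed b); heap: [0-43 FREE]
Op 5: c = malloc(12) -> c = 0; heap: [0-11 ALLOC][12-43 FREE]
Op 6: c = realloc(c, 1) -> c = 0; heap: [0-0 ALLOC][1-43 FREE]
Op 7: d = malloc(10) -> d = 1; heap: [0-0 ALLOC][1-10 ALLOC][11-43 FREE]
Op 8: e = malloc(1) -> e = 11; heap: [0-0 ALLOC][1-10 ALLOC][11-11 ALLOC][12-43 FREE]
Op 9: f = malloc(10) -> f = 12; heap: [0-0 ALLOC][1-10 ALLOC][11-11 ALLOC][12-21 ALLOC][22-43 FREE]
Op 10: c = realloc(c, 18) -> c = 22; heap: [0-0 FREE][1-10 ALLOC][11-11 ALLOC][12-21 ALLOC][22-39 ALLOC][40-43 FREE]
Free blocks: [1 4] total_free=5 largest=4 -> 100*(5-4)/5 = 100/5 = 20

Answer: 20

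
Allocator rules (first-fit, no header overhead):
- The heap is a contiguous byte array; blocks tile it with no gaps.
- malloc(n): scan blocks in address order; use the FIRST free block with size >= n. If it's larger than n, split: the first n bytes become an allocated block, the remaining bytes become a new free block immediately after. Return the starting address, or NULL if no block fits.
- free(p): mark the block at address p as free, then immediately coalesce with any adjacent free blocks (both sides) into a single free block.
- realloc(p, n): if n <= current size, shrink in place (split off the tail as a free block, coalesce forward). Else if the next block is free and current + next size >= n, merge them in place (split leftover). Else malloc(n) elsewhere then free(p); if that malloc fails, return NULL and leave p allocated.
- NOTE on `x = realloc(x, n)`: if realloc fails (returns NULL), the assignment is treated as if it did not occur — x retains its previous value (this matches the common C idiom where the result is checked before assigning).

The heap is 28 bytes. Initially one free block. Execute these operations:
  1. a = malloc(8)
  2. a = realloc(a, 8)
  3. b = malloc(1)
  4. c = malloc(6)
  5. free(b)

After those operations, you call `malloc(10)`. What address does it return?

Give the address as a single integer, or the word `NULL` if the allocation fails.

Answer: 15

Derivation:
Op 1: a = malloc(8) -> a = 0; heap: [0-7 ALLOC][8-27 FREE]
Op 2: a = realloc(a, 8) -> a = 0; heap: [0-7 ALLOC][8-27 FREE]
Op 3: b = malloc(1) -> b = 8; heap: [0-7 ALLOC][8-8 ALLOC][9-27 FREE]
Op 4: c = malloc(6) -> c = 9; heap: [0-7 ALLOC][8-8 ALLOC][9-14 ALLOC][15-27 FREE]
Op 5: free(b) -> (freed b); heap: [0-7 ALLOC][8-8 FREE][9-14 ALLOC][15-27 FREE]
malloc(10): first-fit scan over [0-7 ALLOC][8-8 FREE][9-14 ALLOC][15-27 FREE] -> 15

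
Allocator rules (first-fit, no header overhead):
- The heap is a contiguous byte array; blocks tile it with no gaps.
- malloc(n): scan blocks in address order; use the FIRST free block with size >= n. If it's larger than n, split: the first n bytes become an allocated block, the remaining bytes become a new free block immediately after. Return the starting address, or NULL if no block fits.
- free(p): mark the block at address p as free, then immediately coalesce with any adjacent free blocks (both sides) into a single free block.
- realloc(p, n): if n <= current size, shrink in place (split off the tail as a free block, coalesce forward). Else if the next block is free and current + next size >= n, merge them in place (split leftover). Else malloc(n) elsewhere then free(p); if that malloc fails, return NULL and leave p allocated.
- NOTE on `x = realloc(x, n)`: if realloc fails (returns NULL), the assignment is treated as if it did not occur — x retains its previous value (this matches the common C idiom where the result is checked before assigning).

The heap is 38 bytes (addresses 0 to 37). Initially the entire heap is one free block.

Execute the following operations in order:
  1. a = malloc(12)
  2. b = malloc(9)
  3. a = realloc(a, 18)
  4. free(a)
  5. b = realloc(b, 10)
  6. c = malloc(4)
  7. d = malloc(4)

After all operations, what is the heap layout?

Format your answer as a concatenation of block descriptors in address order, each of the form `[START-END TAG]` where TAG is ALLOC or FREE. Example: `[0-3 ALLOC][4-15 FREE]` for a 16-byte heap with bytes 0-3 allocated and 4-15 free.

Op 1: a = malloc(12) -> a = 0; heap: [0-11 ALLOC][12-37 FREE]
Op 2: b = malloc(9) -> b = 12; heap: [0-11 ALLOC][12-20 ALLOC][21-37 FREE]
Op 3: a = realloc(a, 18) -> NULL (a unchanged); heap: [0-11 ALLOC][12-20 ALLOC][21-37 FREE]
Op 4: free(a) -> (freed a); heap: [0-11 FREE][12-20 ALLOC][21-37 FREE]
Op 5: b = realloc(b, 10) -> b = 12; heap: [0-11 FREE][12-21 ALLOC][22-37 FREE]
Op 6: c = malloc(4) -> c = 0; heap: [0-3 ALLOC][4-11 FREE][12-21 ALLOC][22-37 FREE]
Op 7: d = malloc(4) -> d = 4; heap: [0-3 ALLOC][4-7 ALLOC][8-11 FREE][12-21 ALLOC][22-37 FREE]

Answer: [0-3 ALLOC][4-7 ALLOC][8-11 FREE][12-21 ALLOC][22-37 FREE]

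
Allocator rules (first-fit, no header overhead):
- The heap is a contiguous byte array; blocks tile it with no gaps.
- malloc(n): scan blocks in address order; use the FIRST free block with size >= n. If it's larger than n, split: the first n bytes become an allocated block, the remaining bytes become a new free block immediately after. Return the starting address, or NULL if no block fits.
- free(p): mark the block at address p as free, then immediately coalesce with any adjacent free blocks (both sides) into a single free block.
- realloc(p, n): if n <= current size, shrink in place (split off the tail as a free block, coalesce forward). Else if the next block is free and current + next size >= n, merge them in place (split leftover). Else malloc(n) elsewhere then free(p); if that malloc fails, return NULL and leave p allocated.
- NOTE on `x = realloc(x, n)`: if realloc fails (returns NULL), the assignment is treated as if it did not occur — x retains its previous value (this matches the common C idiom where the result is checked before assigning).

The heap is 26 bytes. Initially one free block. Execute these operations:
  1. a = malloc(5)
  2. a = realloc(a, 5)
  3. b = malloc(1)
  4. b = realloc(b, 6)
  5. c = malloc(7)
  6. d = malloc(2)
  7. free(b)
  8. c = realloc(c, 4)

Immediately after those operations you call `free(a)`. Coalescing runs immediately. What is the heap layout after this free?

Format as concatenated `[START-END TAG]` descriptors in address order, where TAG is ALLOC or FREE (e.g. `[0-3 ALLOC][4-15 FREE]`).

Op 1: a = malloc(5) -> a = 0; heap: [0-4 ALLOC][5-25 FREE]
Op 2: a = realloc(a, 5) -> a = 0; heap: [0-4 ALLOC][5-25 FREE]
Op 3: b = malloc(1) -> b = 5; heap: [0-4 ALLOC][5-5 ALLOC][6-25 FREE]
Op 4: b = realloc(b, 6) -> b = 5; heap: [0-4 ALLOC][5-10 ALLOC][11-25 FREE]
Op 5: c = malloc(7) -> c = 11; heap: [0-4 ALLOC][5-10 ALLOC][11-17 ALLOC][18-25 FREE]
Op 6: d = malloc(2) -> d = 18; heap: [0-4 ALLOC][5-10 ALLOC][11-17 ALLOC][18-19 ALLOC][20-25 FREE]
Op 7: free(b) -> (freed b); heap: [0-4 ALLOC][5-10 FREE][11-17 ALLOC][18-19 ALLOC][20-25 FREE]
Op 8: c = realloc(c, 4) -> c = 11; heap: [0-4 ALLOC][5-10 FREE][11-14 ALLOC][15-17 FREE][18-19 ALLOC][20-25 FREE]
free(a): a = 0 -> block [0-4 ALLOC]; mark free, coalesce with adjacent free neighbors -> [0-10 FREE][11-14 ALLOC][15-17 FREE][18-19 ALLOC][20-25 FREE]

Answer: [0-10 FREE][11-14 ALLOC][15-17 FREE][18-19 ALLOC][20-25 FREE]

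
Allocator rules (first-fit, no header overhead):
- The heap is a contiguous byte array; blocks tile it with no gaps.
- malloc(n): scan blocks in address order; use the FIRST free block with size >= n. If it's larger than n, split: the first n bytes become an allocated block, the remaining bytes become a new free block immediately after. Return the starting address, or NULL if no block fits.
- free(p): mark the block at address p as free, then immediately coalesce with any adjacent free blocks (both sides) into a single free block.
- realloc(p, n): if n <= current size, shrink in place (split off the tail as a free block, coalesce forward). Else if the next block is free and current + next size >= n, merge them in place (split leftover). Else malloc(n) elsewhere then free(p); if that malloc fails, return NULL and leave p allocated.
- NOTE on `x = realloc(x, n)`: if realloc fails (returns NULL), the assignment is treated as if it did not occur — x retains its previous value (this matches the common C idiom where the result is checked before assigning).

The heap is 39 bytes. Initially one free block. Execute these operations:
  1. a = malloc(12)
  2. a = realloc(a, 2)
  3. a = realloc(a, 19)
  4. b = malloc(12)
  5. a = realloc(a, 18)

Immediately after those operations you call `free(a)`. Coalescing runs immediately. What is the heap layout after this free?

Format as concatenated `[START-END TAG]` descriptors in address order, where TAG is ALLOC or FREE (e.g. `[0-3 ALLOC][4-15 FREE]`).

Op 1: a = malloc(12) -> a = 0; heap: [0-11 ALLOC][12-38 FREE]
Op 2: a = realloc(a, 2) -> a = 0; heap: [0-1 ALLOC][2-38 FREE]
Op 3: a = realloc(a, 19) -> a = 0; heap: [0-18 ALLOC][19-38 FREE]
Op 4: b = malloc(12) -> b = 19; heap: [0-18 ALLOC][19-30 ALLOC][31-38 FREE]
Op 5: a = realloc(a, 18) -> a = 0; heap: [0-17 ALLOC][18-18 FREE][19-30 ALLOC][31-38 FREE]
free(a): a = 0 -> block [0-17 ALLOC]; mark free, coalesce with adjacent free neighbors -> [0-18 FREE][19-30 ALLOC][31-38 FREE]

Answer: [0-18 FREE][19-30 ALLOC][31-38 FREE]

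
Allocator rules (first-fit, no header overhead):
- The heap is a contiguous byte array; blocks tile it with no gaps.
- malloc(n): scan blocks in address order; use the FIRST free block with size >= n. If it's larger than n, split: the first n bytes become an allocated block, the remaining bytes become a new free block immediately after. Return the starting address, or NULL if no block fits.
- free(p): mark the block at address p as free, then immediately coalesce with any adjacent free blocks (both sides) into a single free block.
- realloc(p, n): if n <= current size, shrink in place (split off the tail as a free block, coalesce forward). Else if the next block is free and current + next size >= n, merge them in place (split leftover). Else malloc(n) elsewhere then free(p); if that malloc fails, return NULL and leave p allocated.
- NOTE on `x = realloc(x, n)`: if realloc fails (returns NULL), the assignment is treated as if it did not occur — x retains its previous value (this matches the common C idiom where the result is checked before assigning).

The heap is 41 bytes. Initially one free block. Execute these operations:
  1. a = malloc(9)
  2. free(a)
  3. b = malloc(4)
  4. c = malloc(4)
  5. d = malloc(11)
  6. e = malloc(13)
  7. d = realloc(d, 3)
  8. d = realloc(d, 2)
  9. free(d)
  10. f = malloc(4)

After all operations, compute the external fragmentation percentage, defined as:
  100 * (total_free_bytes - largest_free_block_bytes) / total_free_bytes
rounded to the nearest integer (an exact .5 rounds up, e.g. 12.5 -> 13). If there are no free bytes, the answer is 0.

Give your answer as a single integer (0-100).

Answer: 44

Derivation:
Op 1: a = malloc(9) -> a = 0; heap: [0-8 ALLOC][9-40 FREE]
Op 2: free(a) -> (freed a); heap: [0-40 FREE]
Op 3: b = malloc(4) -> b = 0; heap: [0-3 ALLOC][4-40 FREE]
Op 4: c = malloc(4) -> c = 4; heap: [0-3 ALLOC][4-7 ALLOC][8-40 FREE]
Op 5: d = malloc(11) -> d = 8; heap: [0-3 ALLOC][4-7 ALLOC][8-18 ALLOC][19-40 FREE]
Op 6: e = malloc(13) -> e = 19; heap: [0-3 ALLOC][4-7 ALLOC][8-18 ALLOC][19-31 ALLOC][32-40 FREE]
Op 7: d = realloc(d, 3) -> d = 8; heap: [0-3 ALLOC][4-7 ALLOC][8-10 ALLOC][11-18 FREE][19-31 ALLOC][32-40 FREE]
Op 8: d = realloc(d, 2) -> d = 8; heap: [0-3 ALLOC][4-7 ALLOC][8-9 ALLOC][10-18 FREE][19-31 ALLOC][32-40 FREE]
Op 9: free(d) -> (freed d); heap: [0-3 ALLOC][4-7 ALLOC][8-18 FREE][19-31 ALLOC][32-40 FREE]
Op 10: f = malloc(4) -> f = 8; heap: [0-3 ALLOC][4-7 ALLOC][8-11 ALLOC][12-18 FREE][19-31 ALLOC][32-40 FREE]
Free blocks: [7 9] total_free=16 largest=9 -> 100*(16-9)/16 = 700/16 = 43.75 -> rounds to 44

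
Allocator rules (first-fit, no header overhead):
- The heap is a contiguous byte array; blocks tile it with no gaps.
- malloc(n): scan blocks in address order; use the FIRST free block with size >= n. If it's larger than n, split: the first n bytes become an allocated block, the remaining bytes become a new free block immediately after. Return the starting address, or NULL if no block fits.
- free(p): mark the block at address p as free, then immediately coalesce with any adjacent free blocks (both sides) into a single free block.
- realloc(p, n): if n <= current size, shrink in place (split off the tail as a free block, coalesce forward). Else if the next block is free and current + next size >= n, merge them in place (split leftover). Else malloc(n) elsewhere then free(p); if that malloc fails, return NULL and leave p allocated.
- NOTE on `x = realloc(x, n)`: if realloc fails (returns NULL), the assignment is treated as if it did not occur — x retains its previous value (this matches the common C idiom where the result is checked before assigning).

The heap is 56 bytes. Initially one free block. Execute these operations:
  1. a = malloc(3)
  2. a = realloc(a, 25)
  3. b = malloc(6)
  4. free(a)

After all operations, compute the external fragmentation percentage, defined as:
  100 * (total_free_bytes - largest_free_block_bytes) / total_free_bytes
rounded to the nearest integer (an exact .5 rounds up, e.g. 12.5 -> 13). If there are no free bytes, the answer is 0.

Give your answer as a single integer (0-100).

Op 1: a = malloc(3) -> a = 0; heap: [0-2 ALLOC][3-55 FREE]
Op 2: a = realloc(a, 25) -> a = 0; heap: [0-24 ALLOC][25-55 FREE]
Op 3: b = malloc(6) -> b = 25; heap: [0-24 ALLOC][25-30 ALLOC][31-55 FREE]
Op 4: free(a) -> (freed a); heap: [0-24 FREE][25-30 ALLOC][31-55 FREE]
Free blocks: [25 25] total_free=50 largest=25 -> 100*(50-25)/50 = 2500/50 = 50

Answer: 50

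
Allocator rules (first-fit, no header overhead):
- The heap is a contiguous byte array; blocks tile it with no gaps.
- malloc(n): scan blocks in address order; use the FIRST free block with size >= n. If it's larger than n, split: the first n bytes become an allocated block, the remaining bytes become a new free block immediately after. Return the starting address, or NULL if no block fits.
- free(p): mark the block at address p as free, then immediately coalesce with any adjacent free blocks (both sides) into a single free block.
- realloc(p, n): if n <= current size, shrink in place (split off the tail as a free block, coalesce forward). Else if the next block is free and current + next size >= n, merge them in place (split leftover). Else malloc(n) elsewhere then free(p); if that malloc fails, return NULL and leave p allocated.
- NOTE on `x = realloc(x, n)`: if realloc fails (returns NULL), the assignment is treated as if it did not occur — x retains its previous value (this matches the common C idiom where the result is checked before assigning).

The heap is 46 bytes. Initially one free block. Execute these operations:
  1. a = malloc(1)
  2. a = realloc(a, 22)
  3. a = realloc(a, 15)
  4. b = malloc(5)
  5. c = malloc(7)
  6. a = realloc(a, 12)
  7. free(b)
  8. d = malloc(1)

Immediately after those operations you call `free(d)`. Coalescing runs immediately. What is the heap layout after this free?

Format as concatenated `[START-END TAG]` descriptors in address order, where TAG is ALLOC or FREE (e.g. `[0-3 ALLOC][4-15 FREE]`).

Op 1: a = malloc(1) -> a = 0; heap: [0-0 ALLOC][1-45 FREE]
Op 2: a = realloc(a, 22) -> a = 0; heap: [0-21 ALLOC][22-45 FREE]
Op 3: a = realloc(a, 15) -> a = 0; heap: [0-14 ALLOC][15-45 FREE]
Op 4: b = malloc(5) -> b = 15; heap: [0-14 ALLOC][15-19 ALLOC][20-45 FREE]
Op 5: c = malloc(7) -> c = 20; heap: [0-14 ALLOC][15-19 ALLOC][20-26 ALLOC][27-45 FREE]
Op 6: a = realloc(a, 12) -> a = 0; heap: [0-11 ALLOC][12-14 FREE][15-19 ALLOC][20-26 ALLOC][27-45 FREE]
Op 7: free(b) -> (freed b); heap: [0-11 ALLOC][12-19 FREE][20-26 ALLOC][27-45 FREE]
Op 8: d = malloc(1) -> d = 12; heap: [0-11 ALLOC][12-12 ALLOC][13-19 FREE][20-26 ALLOC][27-45 FREE]
free(d): d = 12 -> block [12-12 ALLOC]; mark free, coalesce with adjacent free neighbors -> [0-11 ALLOC][12-19 FREE][20-26 ALLOC][27-45 FREE]

Answer: [0-11 ALLOC][12-19 FREE][20-26 ALLOC][27-45 FREE]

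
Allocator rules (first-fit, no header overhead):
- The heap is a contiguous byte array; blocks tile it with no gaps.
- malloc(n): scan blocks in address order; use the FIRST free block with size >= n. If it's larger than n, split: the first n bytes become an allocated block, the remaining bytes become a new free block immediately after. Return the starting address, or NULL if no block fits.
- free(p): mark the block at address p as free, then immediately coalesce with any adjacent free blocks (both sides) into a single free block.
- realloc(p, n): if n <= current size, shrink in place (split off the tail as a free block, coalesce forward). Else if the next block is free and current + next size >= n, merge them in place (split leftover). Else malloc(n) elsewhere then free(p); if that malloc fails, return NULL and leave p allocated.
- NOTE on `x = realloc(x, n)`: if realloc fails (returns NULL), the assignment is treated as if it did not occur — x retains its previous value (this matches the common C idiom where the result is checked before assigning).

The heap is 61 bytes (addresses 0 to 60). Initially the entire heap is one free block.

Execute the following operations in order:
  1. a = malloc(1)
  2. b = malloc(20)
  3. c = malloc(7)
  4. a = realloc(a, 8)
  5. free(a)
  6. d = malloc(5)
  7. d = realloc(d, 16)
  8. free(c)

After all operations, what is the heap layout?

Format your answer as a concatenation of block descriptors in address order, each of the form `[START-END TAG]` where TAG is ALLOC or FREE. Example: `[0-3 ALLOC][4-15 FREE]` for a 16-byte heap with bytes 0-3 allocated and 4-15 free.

Answer: [0-0 FREE][1-20 ALLOC][21-27 FREE][28-43 ALLOC][44-60 FREE]

Derivation:
Op 1: a = malloc(1) -> a = 0; heap: [0-0 ALLOC][1-60 FREE]
Op 2: b = malloc(20) -> b = 1; heap: [0-0 ALLOC][1-20 ALLOC][21-60 FREE]
Op 3: c = malloc(7) -> c = 21; heap: [0-0 ALLOC][1-20 ALLOC][21-27 ALLOC][28-60 FREE]
Op 4: a = realloc(a, 8) -> a = 28; heap: [0-0 FREE][1-20 ALLOC][21-27 ALLOC][28-35 ALLOC][36-60 FREE]
Op 5: free(a) -> (freed a); heap: [0-0 FREE][1-20 ALLOC][21-27 ALLOC][28-60 FREE]
Op 6: d = malloc(5) -> d = 28; heap: [0-0 FREE][1-20 ALLOC][21-27 ALLOC][28-32 ALLOC][33-60 FREE]
Op 7: d = realloc(d, 16) -> d = 28; heap: [0-0 FREE][1-20 ALLOC][21-27 ALLOC][28-43 ALLOC][44-60 FREE]
Op 8: free(c) -> (freed c); heap: [0-0 FREE][1-20 ALLOC][21-27 FREE][28-43 ALLOC][44-60 FREE]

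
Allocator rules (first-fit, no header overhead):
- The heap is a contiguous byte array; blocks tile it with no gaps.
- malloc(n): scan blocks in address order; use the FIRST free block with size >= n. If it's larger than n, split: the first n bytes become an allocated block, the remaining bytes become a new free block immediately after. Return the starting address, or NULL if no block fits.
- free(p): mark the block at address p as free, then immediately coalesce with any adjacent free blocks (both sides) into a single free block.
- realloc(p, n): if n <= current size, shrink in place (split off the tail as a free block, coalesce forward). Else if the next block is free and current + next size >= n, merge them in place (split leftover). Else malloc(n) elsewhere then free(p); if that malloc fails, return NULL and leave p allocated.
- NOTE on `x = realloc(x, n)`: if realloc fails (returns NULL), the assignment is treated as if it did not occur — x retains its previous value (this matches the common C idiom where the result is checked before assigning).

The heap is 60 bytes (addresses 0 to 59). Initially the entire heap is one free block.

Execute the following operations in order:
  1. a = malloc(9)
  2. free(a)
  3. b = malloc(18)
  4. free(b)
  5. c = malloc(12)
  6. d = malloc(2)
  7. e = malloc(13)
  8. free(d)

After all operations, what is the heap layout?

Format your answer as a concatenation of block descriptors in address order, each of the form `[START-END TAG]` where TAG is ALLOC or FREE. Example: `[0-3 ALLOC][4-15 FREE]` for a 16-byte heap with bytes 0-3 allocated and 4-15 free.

Op 1: a = malloc(9) -> a = 0; heap: [0-8 ALLOC][9-59 FREE]
Op 2: free(a) -> (freed a); heap: [0-59 FREE]
Op 3: b = malloc(18) -> b = 0; heap: [0-17 ALLOC][18-59 FREE]
Op 4: free(b) -> (freed b); heap: [0-59 FREE]
Op 5: c = malloc(12) -> c = 0; heap: [0-11 ALLOC][12-59 FREE]
Op 6: d = malloc(2) -> d = 12; heap: [0-11 ALLOC][12-13 ALLOC][14-59 FREE]
Op 7: e = malloc(13) -> e = 14; heap: [0-11 ALLOC][12-13 ALLOC][14-26 ALLOC][27-59 FREE]
Op 8: free(d) -> (freed d); heap: [0-11 ALLOC][12-13 FREE][14-26 ALLOC][27-59 FREE]

Answer: [0-11 ALLOC][12-13 FREE][14-26 ALLOC][27-59 FREE]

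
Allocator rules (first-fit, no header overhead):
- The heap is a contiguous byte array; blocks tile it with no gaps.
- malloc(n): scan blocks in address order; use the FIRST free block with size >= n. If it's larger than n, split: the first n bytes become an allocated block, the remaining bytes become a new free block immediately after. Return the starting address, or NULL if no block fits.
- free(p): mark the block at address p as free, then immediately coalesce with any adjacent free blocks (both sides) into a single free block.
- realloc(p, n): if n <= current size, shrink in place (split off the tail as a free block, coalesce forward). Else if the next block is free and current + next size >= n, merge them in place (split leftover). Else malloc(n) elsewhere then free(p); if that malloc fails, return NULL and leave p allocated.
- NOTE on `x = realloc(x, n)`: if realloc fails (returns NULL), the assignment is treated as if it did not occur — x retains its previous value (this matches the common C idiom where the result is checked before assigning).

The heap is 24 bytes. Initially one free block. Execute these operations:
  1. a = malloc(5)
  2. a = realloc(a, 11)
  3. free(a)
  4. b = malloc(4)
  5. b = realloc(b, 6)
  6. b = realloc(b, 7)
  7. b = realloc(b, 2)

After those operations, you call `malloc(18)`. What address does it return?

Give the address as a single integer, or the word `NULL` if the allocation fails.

Answer: 2

Derivation:
Op 1: a = malloc(5) -> a = 0; heap: [0-4 ALLOC][5-23 FREE]
Op 2: a = realloc(a, 11) -> a = 0; heap: [0-10 ALLOC][11-23 FREE]
Op 3: free(a) -> (freed a); heap: [0-23 FREE]
Op 4: b = malloc(4) -> b = 0; heap: [0-3 ALLOC][4-23 FREE]
Op 5: b = realloc(b, 6) -> b = 0; heap: [0-5 ALLOC][6-23 FREE]
Op 6: b = realloc(b, 7) -> b = 0; heap: [0-6 ALLOC][7-23 FREE]
Op 7: b = realloc(b, 2) -> b = 0; heap: [0-1 ALLOC][2-23 FREE]
malloc(18): first-fit scan over [0-1 ALLOC][2-23 FREE] -> 2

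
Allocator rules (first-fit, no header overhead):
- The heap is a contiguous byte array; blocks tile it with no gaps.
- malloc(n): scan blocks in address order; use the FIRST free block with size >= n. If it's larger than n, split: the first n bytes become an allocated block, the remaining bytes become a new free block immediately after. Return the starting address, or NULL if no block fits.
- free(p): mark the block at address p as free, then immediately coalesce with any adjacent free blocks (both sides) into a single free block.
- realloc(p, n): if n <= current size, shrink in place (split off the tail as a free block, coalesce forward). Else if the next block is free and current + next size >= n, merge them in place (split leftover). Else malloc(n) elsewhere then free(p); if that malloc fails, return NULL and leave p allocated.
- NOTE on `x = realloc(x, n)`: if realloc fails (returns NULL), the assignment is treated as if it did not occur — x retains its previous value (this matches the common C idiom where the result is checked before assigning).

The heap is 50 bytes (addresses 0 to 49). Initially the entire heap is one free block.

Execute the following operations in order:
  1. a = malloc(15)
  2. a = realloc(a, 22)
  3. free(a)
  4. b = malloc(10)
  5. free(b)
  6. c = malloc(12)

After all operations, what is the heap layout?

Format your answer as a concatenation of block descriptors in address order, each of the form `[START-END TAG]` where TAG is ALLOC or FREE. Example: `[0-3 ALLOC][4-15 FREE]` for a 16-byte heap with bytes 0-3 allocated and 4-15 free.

Answer: [0-11 ALLOC][12-49 FREE]

Derivation:
Op 1: a = malloc(15) -> a = 0; heap: [0-14 ALLOC][15-49 FREE]
Op 2: a = realloc(a, 22) -> a = 0; heap: [0-21 ALLOC][22-49 FREE]
Op 3: free(a) -> (freed a); heap: [0-49 FREE]
Op 4: b = malloc(10) -> b = 0; heap: [0-9 ALLOC][10-49 FREE]
Op 5: free(b) -> (freed b); heap: [0-49 FREE]
Op 6: c = malloc(12) -> c = 0; heap: [0-11 ALLOC][12-49 FREE]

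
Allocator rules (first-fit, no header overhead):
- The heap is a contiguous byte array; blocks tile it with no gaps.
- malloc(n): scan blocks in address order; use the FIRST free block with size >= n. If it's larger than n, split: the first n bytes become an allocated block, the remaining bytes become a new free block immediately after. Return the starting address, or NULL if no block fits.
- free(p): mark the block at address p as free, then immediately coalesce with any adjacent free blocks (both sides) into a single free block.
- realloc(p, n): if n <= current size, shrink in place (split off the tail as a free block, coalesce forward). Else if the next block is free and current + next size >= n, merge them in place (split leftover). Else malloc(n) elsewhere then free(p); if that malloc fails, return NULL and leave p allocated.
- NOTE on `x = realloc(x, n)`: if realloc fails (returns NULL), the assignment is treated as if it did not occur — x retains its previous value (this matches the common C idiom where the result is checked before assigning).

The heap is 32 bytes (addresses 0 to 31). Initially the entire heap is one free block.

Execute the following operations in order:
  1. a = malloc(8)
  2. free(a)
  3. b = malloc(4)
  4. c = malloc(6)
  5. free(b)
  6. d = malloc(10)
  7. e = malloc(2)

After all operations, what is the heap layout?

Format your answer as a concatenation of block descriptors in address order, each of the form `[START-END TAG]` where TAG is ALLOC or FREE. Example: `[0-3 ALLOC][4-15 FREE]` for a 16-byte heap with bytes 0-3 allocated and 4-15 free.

Op 1: a = malloc(8) -> a = 0; heap: [0-7 ALLOC][8-31 FREE]
Op 2: free(a) -> (freed a); heap: [0-31 FREE]
Op 3: b = malloc(4) -> b = 0; heap: [0-3 ALLOC][4-31 FREE]
Op 4: c = malloc(6) -> c = 4; heap: [0-3 ALLOC][4-9 ALLOC][10-31 FREE]
Op 5: free(b) -> (freed b); heap: [0-3 FREE][4-9 ALLOC][10-31 FREE]
Op 6: d = malloc(10) -> d = 10; heap: [0-3 FREE][4-9 ALLOC][10-19 ALLOC][20-31 FREE]
Op 7: e = malloc(2) -> e = 0; heap: [0-1 ALLOC][2-3 FREE][4-9 ALLOC][10-19 ALLOC][20-31 FREE]

Answer: [0-1 ALLOC][2-3 FREE][4-9 ALLOC][10-19 ALLOC][20-31 FREE]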